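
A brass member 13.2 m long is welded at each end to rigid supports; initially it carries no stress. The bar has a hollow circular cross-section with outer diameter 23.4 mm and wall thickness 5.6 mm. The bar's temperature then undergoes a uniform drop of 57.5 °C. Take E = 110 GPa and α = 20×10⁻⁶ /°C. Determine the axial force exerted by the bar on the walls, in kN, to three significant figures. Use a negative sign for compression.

Free thermal expansion αLΔT = 20e-6 · 13200 · -57.5 = -15.18 mm.
The walls impose strain ε = −(-15.18)/13200 = 1.1500e-03; σ = Eε = 110000 · 1.1500e-03 = 126.5 MPa.
Wall reaction R = σ·A = 126.5·313.2 = 39610 N = 39.61 kN.

39.6 kN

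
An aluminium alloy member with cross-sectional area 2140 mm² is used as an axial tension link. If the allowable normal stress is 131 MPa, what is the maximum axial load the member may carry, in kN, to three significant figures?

280 kN

P_max = σ_allow · A = 131 · 2140 = 280300 N = 280.3 kN.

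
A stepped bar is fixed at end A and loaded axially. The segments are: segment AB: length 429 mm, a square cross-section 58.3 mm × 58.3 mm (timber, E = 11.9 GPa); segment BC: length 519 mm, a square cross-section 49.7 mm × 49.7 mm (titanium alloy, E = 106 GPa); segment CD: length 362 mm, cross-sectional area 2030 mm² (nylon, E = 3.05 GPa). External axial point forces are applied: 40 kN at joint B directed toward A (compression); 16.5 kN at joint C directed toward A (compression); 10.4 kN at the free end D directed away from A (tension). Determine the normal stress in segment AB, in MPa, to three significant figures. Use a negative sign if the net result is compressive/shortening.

Internal axial forces (sectioning from the free end, tension +): N_CD = 10.4 kN, N_BC = -6.1 kN, N_AB = -46.1 kN.
A_AB = 3399 mm².
σ_AB = N_AB/A_AB = -46100/3399 = -13.56 MPa.

-13.6 MPa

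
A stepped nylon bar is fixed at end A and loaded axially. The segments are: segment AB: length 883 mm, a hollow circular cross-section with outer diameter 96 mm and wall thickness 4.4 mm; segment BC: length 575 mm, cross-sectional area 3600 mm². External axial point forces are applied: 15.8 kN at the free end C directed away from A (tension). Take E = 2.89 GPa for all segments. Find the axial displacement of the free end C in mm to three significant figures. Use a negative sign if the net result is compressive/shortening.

Internal axial forces (sectioning from the free end, tension +): N_BC = 15.8 kN, N_AB = 15.8 kN.
A_AB = 1266 mm².
δ_AB = 15800·883/(1266·2890) = 3.813 mm
δ_BC = 15800·575/(3600·2890) = 0.8732 mm
δ = Σδ_i = 4.686 mm.

4.69 mm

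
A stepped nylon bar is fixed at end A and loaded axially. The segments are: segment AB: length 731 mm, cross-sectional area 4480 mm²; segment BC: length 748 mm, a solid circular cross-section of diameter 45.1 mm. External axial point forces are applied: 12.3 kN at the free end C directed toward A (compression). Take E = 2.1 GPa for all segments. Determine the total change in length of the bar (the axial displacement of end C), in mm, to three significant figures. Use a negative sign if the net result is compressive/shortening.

-3.70 mm

Internal axial forces (sectioning from the free end, tension +): N_BC = -12.3 kN, N_AB = -12.3 kN.
A_BC = 1598 mm².
δ_AB = -12300·731/(4480·2100) = -0.9557 mm
δ_BC = -12300·748/(1598·2100) = -2.742 mm
δ = Σδ_i = -3.698 mm.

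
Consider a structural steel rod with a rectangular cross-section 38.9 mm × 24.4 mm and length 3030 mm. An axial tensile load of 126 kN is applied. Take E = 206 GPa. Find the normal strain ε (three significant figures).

6.44e-04

A = 949.2 mm².
σ = N/A = 132.7 MPa; ε = σ/E = 132.7/206000 = 6.444e-04.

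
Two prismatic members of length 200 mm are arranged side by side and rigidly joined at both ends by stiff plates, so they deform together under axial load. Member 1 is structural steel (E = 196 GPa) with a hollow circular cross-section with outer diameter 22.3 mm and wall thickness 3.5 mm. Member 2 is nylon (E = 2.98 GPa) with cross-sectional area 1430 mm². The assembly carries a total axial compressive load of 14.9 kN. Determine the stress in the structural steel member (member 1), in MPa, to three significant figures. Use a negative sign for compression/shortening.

-65.2 MPa

A_1 = 206.7 mm².
Equal strain + equilibrium ⇒ each member carries load in proportion to AE: A₁E₁ = 40520000 N, A₂E₂ = 4261000 N, ΣAE = 44780000 N.
σ₁ = P·E₁/ΣAE = -14900·196000/44780000 = -65.22 MPa.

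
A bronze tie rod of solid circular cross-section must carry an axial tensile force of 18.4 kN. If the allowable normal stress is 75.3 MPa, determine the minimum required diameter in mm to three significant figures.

17.6 mm

Required area A ≥ P/σ_allow = 18400/75.3 = 244.4 mm².
For a solid circular section, d ≥ √(4A/π) = 17.64 mm.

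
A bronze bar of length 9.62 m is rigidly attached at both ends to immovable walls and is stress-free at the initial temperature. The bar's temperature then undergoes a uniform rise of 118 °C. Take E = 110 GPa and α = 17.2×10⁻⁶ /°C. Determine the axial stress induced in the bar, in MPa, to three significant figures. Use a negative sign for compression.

Free thermal expansion αLΔT = 17.2e-6 · 9620 · 118 = 19.52 mm.
The walls impose strain ε = −(19.52)/9620 = -2.0296e-03; σ = Eε = 110000 · -2.0296e-03 = -223.3 MPa.

-223 MPa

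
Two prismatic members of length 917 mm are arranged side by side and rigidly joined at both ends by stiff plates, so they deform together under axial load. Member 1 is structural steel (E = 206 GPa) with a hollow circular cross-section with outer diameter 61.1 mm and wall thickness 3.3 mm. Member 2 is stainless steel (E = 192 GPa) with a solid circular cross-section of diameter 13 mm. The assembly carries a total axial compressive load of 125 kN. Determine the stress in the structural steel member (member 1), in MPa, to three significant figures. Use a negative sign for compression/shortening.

-173 MPa

A_1 = 599.2 mm².
A_2 = 132.7 mm².
Equal strain + equilibrium ⇒ each member carries load in proportion to AE: A₁E₁ = 123400000 N, A₂E₂ = 25480000 N, ΣAE = 148900000 N.
σ₁ = P·E₁/ΣAE = -125000·206000/148900000 = -172.9 MPa.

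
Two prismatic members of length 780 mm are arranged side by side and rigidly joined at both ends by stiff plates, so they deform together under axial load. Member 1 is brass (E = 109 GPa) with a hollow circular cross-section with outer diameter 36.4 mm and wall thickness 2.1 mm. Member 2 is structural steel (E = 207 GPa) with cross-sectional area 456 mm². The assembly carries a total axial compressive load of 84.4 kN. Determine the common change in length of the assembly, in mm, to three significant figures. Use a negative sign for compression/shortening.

-0.553 mm

A_1 = 226.3 mm².
Equal strain + equilibrium ⇒ each member carries load in proportion to AE: A₁E₁ = 24670000 N, A₂E₂ = 94390000 N, ΣAE = 119100000 N.
δ = PL/ΣAE = -84400·780/119100000 = -0.5529 mm.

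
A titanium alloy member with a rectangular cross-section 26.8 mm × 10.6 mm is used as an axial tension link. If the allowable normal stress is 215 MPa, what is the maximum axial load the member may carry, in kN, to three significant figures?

A = 284.1 mm².
P_max = σ_allow · A = 215 · 284.1 = 61080 N = 61.08 kN.

61.1 kN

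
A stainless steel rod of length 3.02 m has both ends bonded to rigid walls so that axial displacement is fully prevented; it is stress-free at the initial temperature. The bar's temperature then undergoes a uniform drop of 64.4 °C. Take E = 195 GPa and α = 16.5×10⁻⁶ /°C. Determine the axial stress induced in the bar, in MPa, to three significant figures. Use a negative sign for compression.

207 MPa

Free thermal expansion αLΔT = 16.5e-6 · 3020 · -64.4 = -3.209 mm.
The walls impose strain ε = −(-3.209)/3020 = 1.0626e-03; σ = Eε = 195000 · 1.0626e-03 = 207.2 MPa.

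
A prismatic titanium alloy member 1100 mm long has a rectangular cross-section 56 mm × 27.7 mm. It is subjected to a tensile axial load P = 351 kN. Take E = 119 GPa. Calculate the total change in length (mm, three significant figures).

A = 1551 mm².
δ_mech = NL/(AE) = 351000·1100/(1551·119000) = 2.092 mm.

2.09 mm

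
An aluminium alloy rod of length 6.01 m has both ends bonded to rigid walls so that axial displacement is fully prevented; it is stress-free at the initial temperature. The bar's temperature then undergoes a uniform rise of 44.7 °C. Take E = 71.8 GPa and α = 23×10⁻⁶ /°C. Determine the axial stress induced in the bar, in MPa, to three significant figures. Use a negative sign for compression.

-73.8 MPa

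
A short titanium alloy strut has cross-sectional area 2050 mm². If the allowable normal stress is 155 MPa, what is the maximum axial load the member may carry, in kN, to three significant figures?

P_max = σ_allow · A = 155 · 2050 = 317800 N = 317.8 kN.

318 kN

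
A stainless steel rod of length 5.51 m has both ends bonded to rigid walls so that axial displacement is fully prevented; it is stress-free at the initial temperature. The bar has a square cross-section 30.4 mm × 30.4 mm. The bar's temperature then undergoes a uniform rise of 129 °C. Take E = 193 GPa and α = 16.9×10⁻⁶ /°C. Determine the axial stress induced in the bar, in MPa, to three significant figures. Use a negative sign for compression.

-421 MPa

Free thermal expansion αLΔT = 16.9e-6 · 5510 · 129 = 12.01 mm.
The walls impose strain ε = −(12.01)/5510 = -2.1801e-03; σ = Eε = 193000 · -2.1801e-03 = -420.8 MPa.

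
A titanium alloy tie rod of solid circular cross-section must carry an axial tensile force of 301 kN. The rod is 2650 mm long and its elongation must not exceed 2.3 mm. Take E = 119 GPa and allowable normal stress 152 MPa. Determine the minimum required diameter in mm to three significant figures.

60.9 mm

Required area A ≥ P/σ_allow = 301000/152 = 1980 mm².
For a solid circular section, d ≥ √(4A/π) = 50.21 mm.
Elongation limit: A ≥ PL/(Eδ_allow) = 301000·2650/(119000·2.3) = 2914 mm² ⇒ d ≥ 60.91 mm.
The elongation limit governs.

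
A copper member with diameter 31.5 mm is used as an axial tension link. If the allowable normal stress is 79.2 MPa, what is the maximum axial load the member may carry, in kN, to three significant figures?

61.7 kN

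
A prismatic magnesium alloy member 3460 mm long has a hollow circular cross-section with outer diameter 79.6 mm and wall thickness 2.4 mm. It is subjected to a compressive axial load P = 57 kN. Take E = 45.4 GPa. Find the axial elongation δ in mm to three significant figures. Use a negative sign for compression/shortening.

-7.46 mm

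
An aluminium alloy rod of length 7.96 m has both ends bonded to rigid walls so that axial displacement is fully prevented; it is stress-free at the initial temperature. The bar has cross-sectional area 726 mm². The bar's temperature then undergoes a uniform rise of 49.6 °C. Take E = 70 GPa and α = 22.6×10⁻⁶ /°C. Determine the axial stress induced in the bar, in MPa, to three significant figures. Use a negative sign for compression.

Free thermal expansion αLΔT = 22.6e-6 · 7960 · 49.6 = 8.923 mm.
The walls impose strain ε = −(8.923)/7960 = -1.1210e-03; σ = Eε = 70000 · -1.1210e-03 = -78.47 MPa.

-78.5 MPa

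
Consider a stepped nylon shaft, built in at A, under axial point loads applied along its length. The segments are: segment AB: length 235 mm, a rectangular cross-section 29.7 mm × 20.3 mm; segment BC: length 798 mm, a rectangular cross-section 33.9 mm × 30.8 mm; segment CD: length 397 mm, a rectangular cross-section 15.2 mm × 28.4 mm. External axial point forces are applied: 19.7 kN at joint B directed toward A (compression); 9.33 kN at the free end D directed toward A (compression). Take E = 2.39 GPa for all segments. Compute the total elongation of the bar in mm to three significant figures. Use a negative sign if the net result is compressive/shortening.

Internal axial forces (sectioning from the free end, tension +): N_CD = -9.33 kN, N_BC = -9.33 kN, N_AB = -29.03 kN.
A_AB = 602.9 mm².
A_BC = 1044 mm².
A_CD = 431.7 mm².
δ_AB = -29030·235/(602.9·2390) = -4.734 mm
δ_BC = -9330·798/(1044·2390) = -2.984 mm
δ_CD = -9330·397/(431.7·2390) = -3.59 mm
δ = Σδ_i = -11.31 mm.

-11.3 mm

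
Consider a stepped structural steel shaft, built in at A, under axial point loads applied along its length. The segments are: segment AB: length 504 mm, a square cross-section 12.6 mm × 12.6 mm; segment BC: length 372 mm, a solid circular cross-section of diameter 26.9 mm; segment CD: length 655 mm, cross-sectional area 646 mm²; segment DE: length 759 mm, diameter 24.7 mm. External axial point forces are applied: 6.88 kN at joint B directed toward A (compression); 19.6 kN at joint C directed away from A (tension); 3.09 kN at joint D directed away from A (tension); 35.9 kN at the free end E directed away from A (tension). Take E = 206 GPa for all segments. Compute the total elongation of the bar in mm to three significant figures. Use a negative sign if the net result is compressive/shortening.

Internal axial forces (sectioning from the free end, tension +): N_DE = 35.9 kN, N_CD = 38.99 kN, N_BC = 58.59 kN, N_AB = 51.71 kN.
A_AB = 158.8 mm².
A_BC = 568.3 mm².
A_DE = 479.2 mm².
δ_AB = 51710·504/(158.8·206000) = 0.7969 mm
δ_BC = 58590·372/(568.3·206000) = 0.1862 mm
δ_CD = 38990·655/(646·206000) = 0.1919 mm
δ_DE = 35900·759/(479.2·206000) = 0.276 mm
δ = Σδ_i = 1.451 mm.

1.45 mm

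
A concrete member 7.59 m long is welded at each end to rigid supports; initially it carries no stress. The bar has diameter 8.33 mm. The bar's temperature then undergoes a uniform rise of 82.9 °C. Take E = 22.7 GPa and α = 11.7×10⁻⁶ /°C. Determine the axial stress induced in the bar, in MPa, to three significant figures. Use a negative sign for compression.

-22.0 MPa

Free thermal expansion αLΔT = 11.7e-6 · 7590 · 82.9 = 7.362 mm.
The walls impose strain ε = −(7.362)/7590 = -9.6993e-04; σ = Eε = 22700 · -9.6993e-04 = -22.02 MPa.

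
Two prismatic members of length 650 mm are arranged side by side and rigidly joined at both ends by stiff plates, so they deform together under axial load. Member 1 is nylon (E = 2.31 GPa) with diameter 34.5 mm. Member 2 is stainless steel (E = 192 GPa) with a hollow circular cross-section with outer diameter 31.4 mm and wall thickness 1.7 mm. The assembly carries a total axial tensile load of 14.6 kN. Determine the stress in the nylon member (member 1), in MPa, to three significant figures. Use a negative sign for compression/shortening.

1.03 MPa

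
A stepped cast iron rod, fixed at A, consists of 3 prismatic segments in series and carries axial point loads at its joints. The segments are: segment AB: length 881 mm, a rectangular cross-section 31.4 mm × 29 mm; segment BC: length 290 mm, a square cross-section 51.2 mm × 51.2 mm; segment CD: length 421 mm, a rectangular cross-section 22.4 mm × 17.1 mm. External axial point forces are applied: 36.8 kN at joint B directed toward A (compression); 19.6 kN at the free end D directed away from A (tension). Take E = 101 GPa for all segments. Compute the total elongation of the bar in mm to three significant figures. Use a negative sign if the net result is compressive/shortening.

0.0700 mm

Internal axial forces (sectioning from the free end, tension +): N_CD = 19.6 kN, N_BC = 19.6 kN, N_AB = -17.2 kN.
A_AB = 910.6 mm².
A_BC = 2621 mm².
A_CD = 383 mm².
δ_AB = -17200·881/(910.6·101000) = -0.1648 mm
δ_BC = 19600·290/(2621·101000) = 0.02147 mm
δ_CD = 19600·421/(383·101000) = 0.2133 mm
δ = Σδ_i = 0.07 mm.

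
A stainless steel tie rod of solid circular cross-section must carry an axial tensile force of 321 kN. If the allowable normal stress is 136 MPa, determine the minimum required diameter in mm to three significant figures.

54.8 mm

Required area A ≥ P/σ_allow = 321000/136 = 2360 mm².
For a solid circular section, d ≥ √(4A/π) = 54.82 mm.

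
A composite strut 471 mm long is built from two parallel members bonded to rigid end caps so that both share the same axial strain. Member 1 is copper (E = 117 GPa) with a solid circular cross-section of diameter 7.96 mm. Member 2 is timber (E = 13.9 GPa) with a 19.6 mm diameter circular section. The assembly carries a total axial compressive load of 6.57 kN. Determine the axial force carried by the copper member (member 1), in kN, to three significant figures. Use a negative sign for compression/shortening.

A_1 = 49.76 mm².
A_2 = 301.7 mm².
Equal strain + equilibrium ⇒ each member carries load in proportion to AE: A₁E₁ = 5822000 N, A₂E₂ = 4194000 N, ΣAE = 10020000 N.
F₁ = P·A₁E₁/ΣAE = -6570·5822000/10020000 = -3819 N.

-3.82 kN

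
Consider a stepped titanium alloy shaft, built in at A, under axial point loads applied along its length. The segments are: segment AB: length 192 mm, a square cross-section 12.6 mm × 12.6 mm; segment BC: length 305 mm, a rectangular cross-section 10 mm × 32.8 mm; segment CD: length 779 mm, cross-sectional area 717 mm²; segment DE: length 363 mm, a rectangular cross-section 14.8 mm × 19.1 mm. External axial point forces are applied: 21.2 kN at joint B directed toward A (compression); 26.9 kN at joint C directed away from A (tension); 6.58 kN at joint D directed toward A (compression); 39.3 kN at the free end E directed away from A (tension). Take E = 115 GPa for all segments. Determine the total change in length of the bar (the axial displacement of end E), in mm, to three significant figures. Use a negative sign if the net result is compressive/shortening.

1.63 mm

Internal axial forces (sectioning from the free end, tension +): N_DE = 39.3 kN, N_CD = 32.72 kN, N_BC = 59.62 kN, N_AB = 38.42 kN.
A_AB = 158.8 mm².
A_BC = 328 mm².
A_DE = 282.7 mm².
δ_AB = 38420·192/(158.8·115000) = 0.404 mm
δ_BC = 59620·305/(328·115000) = 0.4821 mm
δ_CD = 32720·779/(717·115000) = 0.3091 mm
δ_DE = 39300·363/(282.7·115000) = 0.4388 mm
δ = Σδ_i = 1.634 mm.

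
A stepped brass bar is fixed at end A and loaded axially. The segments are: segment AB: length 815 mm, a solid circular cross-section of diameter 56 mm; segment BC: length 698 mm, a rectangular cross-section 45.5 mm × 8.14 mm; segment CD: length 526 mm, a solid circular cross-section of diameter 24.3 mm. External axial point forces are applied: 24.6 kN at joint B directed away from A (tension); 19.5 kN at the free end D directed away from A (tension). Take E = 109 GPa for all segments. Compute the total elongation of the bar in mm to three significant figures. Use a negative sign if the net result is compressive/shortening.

Internal axial forces (sectioning from the free end, tension +): N_CD = 19.5 kN, N_BC = 19.5 kN, N_AB = 44.1 kN.
A_AB = 2463 mm².
A_BC = 370.4 mm².
A_CD = 463.8 mm².
δ_AB = 44100·815/(2463·109000) = 0.1339 mm
δ_BC = 19500·698/(370.4·109000) = 0.3372 mm
δ_CD = 19500·526/(463.8·109000) = 0.2029 mm
δ = Σδ_i = 0.6739 mm.

0.674 mm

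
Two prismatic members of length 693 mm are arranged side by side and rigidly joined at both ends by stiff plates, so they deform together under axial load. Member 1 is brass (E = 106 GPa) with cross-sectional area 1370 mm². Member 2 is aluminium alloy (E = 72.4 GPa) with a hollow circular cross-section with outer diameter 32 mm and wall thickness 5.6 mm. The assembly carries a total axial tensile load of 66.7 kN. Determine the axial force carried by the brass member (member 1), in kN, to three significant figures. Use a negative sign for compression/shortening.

54.2 kN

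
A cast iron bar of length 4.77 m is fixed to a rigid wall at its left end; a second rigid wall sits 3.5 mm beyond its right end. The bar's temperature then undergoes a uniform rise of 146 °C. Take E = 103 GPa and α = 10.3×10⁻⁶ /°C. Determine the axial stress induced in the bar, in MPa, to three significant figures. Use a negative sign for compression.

-79.3 MPa

Free thermal expansion αLΔT = 10.3e-6 · 4770 · 146 = 7.173 mm.
The walls engage after the gap closes; constrained expansion = 7.173 − 3.5 = 3.673 mm.
The walls impose strain ε = −(3.673)/4770 = -7.7005e-04; σ = Eε = 103000 · -7.7005e-04 = -79.31 MPa.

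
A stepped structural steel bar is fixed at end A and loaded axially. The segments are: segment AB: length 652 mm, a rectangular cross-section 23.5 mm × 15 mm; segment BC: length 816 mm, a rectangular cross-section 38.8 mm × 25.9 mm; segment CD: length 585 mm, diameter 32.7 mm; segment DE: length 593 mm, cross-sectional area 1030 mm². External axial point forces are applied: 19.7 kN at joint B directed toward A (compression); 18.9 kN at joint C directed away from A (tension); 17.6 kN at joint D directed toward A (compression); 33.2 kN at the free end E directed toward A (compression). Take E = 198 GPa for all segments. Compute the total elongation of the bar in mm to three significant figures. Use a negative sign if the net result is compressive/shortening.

Internal axial forces (sectioning from the free end, tension +): N_DE = -33.2 kN, N_CD = -50.8 kN, N_BC = -31.9 kN, N_AB = -51.6 kN.
A_AB = 352.5 mm².
A_BC = 1005 mm².
A_CD = 839.8 mm².
δ_AB = -51600·652/(352.5·198000) = -0.482 mm
δ_BC = -31900·816/(1005·198000) = -0.1308 mm
δ_CD = -50800·585/(839.8·198000) = -0.1787 mm
δ_DE = -33200·593/(1030·198000) = -0.09654 mm
δ = Σδ_i = -0.8881 mm.

-0.888 mm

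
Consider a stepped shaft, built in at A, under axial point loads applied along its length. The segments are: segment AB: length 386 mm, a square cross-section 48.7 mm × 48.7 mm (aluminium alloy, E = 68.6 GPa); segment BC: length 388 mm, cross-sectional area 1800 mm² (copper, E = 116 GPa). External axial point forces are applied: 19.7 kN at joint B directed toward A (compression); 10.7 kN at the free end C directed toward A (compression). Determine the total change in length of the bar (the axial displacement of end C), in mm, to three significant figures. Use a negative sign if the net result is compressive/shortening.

Internal axial forces (sectioning from the free end, tension +): N_BC = -10.7 kN, N_AB = -30.4 kN.
A_AB = 2372 mm².
δ_AB = -30400·386/(2372·68600) = -0.07212 mm
δ_BC = -10700·388/(1800·116000) = -0.01988 mm
δ = Σδ_i = -0.09201 mm.

-0.0920 mm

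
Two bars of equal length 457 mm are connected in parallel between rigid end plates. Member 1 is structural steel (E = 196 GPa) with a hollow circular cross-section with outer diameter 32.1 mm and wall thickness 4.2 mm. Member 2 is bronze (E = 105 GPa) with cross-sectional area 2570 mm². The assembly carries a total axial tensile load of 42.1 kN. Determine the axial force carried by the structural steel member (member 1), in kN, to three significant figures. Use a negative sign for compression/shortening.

A_1 = 368.1 mm².
Equal strain + equilibrium ⇒ each member carries load in proportion to AE: A₁E₁ = 72150000 N, A₂E₂ = 269800000 N, ΣAE = 342000000 N.
F₁ = P·A₁E₁/ΣAE = 42100·72150000/342000000 = 8882 N.

8.88 kN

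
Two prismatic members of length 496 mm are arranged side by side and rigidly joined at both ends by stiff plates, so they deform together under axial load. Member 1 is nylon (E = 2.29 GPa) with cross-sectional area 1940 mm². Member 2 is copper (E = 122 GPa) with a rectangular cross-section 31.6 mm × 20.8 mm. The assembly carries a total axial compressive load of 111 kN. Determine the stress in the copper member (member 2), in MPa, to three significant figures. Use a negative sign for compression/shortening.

-160 MPa

A_2 = 657.3 mm².
Equal strain + equilibrium ⇒ each member carries load in proportion to AE: A₁E₁ = 4443000 N, A₂E₂ = 80190000 N, ΣAE = 84630000 N.
σ₂ = P·E₂/ΣAE = -111000·122000/84630000 = -160 MPa.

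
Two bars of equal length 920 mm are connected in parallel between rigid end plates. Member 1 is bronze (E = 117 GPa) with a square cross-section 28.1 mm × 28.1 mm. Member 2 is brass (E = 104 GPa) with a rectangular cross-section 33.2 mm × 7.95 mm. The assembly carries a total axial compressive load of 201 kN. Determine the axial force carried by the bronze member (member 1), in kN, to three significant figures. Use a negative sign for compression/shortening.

-155 kN

A_1 = 789.6 mm².
A_2 = 263.9 mm².
Equal strain + equilibrium ⇒ each member carries load in proportion to AE: A₁E₁ = 92380000 N, A₂E₂ = 27450000 N, ΣAE = 119800000 N.
F₁ = P·A₁E₁/ΣAE = -201000·92380000/119800000 = -155000 N.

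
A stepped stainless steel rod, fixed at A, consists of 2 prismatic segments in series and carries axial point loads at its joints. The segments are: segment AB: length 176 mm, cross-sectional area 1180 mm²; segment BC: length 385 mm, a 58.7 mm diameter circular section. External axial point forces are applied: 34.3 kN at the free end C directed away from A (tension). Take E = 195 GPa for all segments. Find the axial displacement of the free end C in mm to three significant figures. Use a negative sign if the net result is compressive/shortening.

Internal axial forces (sectioning from the free end, tension +): N_BC = 34.3 kN, N_AB = 34.3 kN.
A_BC = 2706 mm².
δ_AB = 34300·176/(1180·195000) = 0.02624 mm
δ_BC = 34300·385/(2706·195000) = 0.02502 mm
δ = Σδ_i = 0.05126 mm.

0.0513 mm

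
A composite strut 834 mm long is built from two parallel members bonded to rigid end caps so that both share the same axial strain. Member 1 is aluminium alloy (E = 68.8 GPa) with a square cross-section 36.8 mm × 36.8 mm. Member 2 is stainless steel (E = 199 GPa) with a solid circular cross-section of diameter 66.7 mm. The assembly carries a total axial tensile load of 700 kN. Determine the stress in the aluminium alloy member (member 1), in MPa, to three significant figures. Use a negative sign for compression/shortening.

A_1 = 1354 mm².
A_2 = 3494 mm².
Equal strain + equilibrium ⇒ each member carries load in proportion to AE: A₁E₁ = 93170000 N, A₂E₂ = 695300000 N, ΣAE = 788500000 N.
σ₁ = P·E₁/ΣAE = 700000·68800/788500000 = 61.08 MPa.

61.1 MPa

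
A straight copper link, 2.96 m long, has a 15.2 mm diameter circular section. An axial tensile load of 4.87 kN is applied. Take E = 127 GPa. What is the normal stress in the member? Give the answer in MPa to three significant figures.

26.8 MPa

A = 181.5 mm².
σ = N/A = 4870/181.5 = 26.84 MPa.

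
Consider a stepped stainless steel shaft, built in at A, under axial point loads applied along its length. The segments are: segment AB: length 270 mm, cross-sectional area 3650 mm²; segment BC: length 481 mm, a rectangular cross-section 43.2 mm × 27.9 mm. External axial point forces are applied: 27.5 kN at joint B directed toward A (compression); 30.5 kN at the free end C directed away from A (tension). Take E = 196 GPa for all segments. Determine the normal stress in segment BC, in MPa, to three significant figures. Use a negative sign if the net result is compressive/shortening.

Internal axial forces (sectioning from the free end, tension +): N_BC = 30.5 kN, N_AB = 3 kN.
A_BC = 1205 mm².
σ_BC = N_BC/A_BC = 30500/1205 = 25.31 MPa.

25.3 MPa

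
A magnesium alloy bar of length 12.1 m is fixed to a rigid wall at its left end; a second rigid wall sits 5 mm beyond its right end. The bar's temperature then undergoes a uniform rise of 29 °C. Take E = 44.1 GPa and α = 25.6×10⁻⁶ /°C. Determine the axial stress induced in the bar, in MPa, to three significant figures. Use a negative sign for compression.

Free thermal expansion αLΔT = 25.6e-6 · 12100 · 29 = 8.983 mm.
The walls engage after the gap closes; constrained expansion = 8.983 − 5 = 3.983 mm.
The walls impose strain ε = −(3.983)/12100 = -3.2918e-04; σ = Eε = 44100 · -3.2918e-04 = -14.52 MPa.

-14.5 MPa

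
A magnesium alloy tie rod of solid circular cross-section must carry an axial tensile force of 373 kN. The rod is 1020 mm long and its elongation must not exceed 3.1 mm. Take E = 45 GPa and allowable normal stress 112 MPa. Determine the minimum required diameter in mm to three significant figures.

65.1 mm

Required area A ≥ P/σ_allow = 373000/112 = 3330 mm².
For a solid circular section, d ≥ √(4A/π) = 65.12 mm.
Elongation limit: A ≥ PL/(Eδ_allow) = 373000·1020/(45000·3.1) = 2727 mm² ⇒ d ≥ 58.93 mm.
The stress limit governs.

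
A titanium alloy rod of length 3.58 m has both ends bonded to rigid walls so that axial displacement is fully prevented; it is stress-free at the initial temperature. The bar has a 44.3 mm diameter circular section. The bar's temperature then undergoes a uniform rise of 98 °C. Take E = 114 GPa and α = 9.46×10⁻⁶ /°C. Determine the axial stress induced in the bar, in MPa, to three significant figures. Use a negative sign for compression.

-106 MPa

Free thermal expansion αLΔT = 9.46e-6 · 3580 · 98 = 3.319 mm.
The walls impose strain ε = −(3.319)/3580 = -9.2708e-04; σ = Eε = 114000 · -9.2708e-04 = -105.7 MPa.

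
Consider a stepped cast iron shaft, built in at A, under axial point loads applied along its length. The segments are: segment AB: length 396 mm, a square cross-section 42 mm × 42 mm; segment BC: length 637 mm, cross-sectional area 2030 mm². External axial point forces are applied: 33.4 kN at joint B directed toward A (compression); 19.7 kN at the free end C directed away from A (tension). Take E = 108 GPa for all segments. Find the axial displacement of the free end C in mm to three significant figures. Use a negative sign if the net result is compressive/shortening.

Internal axial forces (sectioning from the free end, tension +): N_BC = 19.7 kN, N_AB = -13.7 kN.
A_AB = 1764 mm².
δ_AB = -13700·396/(1764·108000) = -0.02848 mm
δ_BC = 19700·637/(2030·108000) = 0.05724 mm
δ = Σδ_i = 0.02876 mm.

0.0288 mm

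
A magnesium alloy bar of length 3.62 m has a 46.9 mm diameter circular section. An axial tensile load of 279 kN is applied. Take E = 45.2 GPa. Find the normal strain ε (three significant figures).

0.00357

A = 1728 mm².
σ = N/A = 161.5 MPa; ε = σ/E = 161.5/45200 = 3.573e-03.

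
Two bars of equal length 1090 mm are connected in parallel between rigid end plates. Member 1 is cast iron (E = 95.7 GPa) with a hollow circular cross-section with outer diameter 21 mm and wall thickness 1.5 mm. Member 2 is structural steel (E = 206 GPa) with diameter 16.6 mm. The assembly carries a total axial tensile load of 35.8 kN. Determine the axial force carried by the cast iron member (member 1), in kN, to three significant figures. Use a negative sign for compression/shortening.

5.90 kN

A_1 = 91.89 mm².
A_2 = 216.4 mm².
Equal strain + equilibrium ⇒ each member carries load in proportion to AE: A₁E₁ = 8794000 N, A₂E₂ = 44580000 N, ΣAE = 53380000 N.
F₁ = P·A₁E₁/ΣAE = 35800·8794000/53380000 = 5898 N.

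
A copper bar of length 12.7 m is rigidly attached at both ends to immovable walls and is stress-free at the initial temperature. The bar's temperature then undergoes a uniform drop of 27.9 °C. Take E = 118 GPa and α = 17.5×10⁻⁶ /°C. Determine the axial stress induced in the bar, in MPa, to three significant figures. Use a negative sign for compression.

Free thermal expansion αLΔT = 17.5e-6 · 12700 · -27.9 = -6.201 mm.
The walls impose strain ε = −(-6.201)/12700 = 4.8825e-04; σ = Eε = 118000 · 4.8825e-04 = 57.61 MPa.

57.6 MPa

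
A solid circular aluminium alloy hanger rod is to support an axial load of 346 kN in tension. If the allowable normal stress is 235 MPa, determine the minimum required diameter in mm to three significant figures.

Required area A ≥ P/σ_allow = 346000/235 = 1472 mm².
For a solid circular section, d ≥ √(4A/π) = 43.3 mm.

43.3 mm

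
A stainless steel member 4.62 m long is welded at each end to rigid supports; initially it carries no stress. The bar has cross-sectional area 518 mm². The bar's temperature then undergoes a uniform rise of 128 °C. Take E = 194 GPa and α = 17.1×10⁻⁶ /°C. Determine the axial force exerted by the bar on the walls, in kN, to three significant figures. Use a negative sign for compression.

Free thermal expansion αLΔT = 17.1e-6 · 4620 · 128 = 10.11 mm.
The walls impose strain ε = −(10.11)/4620 = -2.1888e-03; σ = Eε = 194000 · -2.1888e-03 = -424.6 MPa.
Wall reaction R = σ·A = -424.6·518 = -220000 N = -220 kN.

-220 kN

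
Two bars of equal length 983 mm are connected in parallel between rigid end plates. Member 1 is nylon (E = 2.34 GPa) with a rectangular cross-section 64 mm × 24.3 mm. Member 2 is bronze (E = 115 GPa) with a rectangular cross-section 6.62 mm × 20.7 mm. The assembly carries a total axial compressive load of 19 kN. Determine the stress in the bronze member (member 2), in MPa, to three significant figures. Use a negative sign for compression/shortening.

A_1 = 1555 mm².
A_2 = 137 mm².
Equal strain + equilibrium ⇒ each member carries load in proportion to AE: A₁E₁ = 3639000 N, A₂E₂ = 15760000 N, ΣAE = 19400000 N.
σ₂ = P·E₂/ΣAE = -19000·115000/19400000 = -112.6 MPa.

-113 MPa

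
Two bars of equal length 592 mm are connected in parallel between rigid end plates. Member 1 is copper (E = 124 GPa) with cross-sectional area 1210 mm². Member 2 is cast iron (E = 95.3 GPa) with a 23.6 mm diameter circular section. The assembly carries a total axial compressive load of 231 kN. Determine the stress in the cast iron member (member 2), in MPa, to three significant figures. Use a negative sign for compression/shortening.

A_2 = 437.4 mm².
Equal strain + equilibrium ⇒ each member carries load in proportion to AE: A₁E₁ = 150000000 N, A₂E₂ = 41690000 N, ΣAE = 191700000 N.
σ₂ = P·E₂/ΣAE = -231000·95300/191700000 = -114.8 MPa.

-115 MPa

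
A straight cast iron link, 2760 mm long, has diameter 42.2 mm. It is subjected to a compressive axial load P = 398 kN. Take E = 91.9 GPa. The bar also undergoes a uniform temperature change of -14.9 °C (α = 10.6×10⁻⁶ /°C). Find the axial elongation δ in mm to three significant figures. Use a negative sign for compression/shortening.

-8.98 mm

A = 1399 mm².
δ_mech = NL/(AE) = -398000·2760/(1399·91900) = -8.546 mm.
δ_thermal = αLΔT = 10.6e-6·2760·-14.9 = -0.4359 mm.
δ = δ_mech + δ_thermal = -8.982 mm.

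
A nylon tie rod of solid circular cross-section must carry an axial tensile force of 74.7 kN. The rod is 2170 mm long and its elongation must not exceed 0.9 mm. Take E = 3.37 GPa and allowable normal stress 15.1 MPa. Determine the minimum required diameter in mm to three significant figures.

Required area A ≥ P/σ_allow = 74700/15.1 = 4947 mm².
For a solid circular section, d ≥ √(4A/π) = 79.36 mm.
Elongation limit: A ≥ PL/(Eδ_allow) = 74700·2170/(3370·0.9) = 53450 mm² ⇒ d ≥ 260.9 mm.
The elongation limit governs.

261 mm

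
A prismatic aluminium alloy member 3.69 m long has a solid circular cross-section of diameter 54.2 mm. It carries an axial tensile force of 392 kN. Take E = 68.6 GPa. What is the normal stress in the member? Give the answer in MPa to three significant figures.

170 MPa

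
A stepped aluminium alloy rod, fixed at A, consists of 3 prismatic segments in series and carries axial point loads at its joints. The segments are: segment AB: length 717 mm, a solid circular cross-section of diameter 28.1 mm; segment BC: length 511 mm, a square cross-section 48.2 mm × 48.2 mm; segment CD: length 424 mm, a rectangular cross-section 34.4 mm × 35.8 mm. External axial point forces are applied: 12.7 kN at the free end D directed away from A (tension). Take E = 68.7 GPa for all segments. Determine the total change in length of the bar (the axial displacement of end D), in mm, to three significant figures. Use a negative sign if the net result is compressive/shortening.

Internal axial forces (sectioning from the free end, tension +): N_CD = 12.7 kN, N_BC = 12.7 kN, N_AB = 12.7 kN.
A_AB = 620.2 mm².
A_BC = 2323 mm².
A_CD = 1232 mm².
δ_AB = 12700·717/(620.2·68700) = 0.2137 mm
δ_BC = 12700·511/(2323·68700) = 0.04066 mm
δ_CD = 12700·424/(1232·68700) = 0.06365 mm
δ = Σδ_i = 0.318 mm.

0.318 mm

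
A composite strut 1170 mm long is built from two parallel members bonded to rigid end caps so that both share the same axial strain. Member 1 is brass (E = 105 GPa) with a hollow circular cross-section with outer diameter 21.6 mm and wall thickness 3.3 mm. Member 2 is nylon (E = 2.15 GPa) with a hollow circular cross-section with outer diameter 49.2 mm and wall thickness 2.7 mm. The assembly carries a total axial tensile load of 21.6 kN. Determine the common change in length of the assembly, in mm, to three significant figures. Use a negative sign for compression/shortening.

1.22 mm

A_1 = 189.7 mm².
A_2 = 394.4 mm².
Equal strain + equilibrium ⇒ each member carries load in proportion to AE: A₁E₁ = 19920000 N, A₂E₂ = 848000 N, ΣAE = 20770000 N.
δ = PL/ΣAE = 21600·1170/20770000 = 1.217 mm.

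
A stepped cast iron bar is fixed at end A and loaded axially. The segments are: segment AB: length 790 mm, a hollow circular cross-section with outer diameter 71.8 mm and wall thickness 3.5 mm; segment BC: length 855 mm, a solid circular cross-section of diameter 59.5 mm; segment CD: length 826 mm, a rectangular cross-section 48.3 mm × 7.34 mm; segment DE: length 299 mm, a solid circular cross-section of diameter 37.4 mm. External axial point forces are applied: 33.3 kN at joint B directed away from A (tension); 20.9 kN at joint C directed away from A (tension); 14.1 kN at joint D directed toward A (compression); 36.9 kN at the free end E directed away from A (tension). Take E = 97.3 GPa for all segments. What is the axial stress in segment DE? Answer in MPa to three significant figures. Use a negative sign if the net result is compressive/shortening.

33.6 MPa

Internal axial forces (sectioning from the free end, tension +): N_DE = 36.9 kN, N_CD = 22.8 kN, N_BC = 43.7 kN, N_AB = 77 kN.
A_DE = 1099 mm².
σ_DE = N_DE/A_DE = 36900/1099 = 33.59 MPa.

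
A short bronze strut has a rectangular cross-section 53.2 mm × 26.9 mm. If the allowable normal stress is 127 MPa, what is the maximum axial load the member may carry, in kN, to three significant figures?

A = 1431 mm².
P_max = σ_allow · A = 127 · 1431 = 181700 N = 181.7 kN.

182 kN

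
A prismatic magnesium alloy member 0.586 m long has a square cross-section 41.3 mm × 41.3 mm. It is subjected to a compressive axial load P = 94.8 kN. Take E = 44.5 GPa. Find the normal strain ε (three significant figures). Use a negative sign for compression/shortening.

-0.00125

A = 1706 mm².
σ = N/A = -55.58 MPa; ε = σ/E = -55.58/44500 = -1.249e-03.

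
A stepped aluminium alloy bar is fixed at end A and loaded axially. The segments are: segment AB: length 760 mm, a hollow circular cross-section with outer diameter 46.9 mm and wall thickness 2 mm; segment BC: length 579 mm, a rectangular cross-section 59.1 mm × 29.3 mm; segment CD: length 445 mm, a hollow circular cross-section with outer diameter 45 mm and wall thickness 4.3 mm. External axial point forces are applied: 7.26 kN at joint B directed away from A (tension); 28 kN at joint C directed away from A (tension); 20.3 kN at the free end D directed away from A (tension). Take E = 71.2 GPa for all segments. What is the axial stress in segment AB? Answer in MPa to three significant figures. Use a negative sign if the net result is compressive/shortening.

197 MPa

Internal axial forces (sectioning from the free end, tension +): N_CD = 20.3 kN, N_BC = 48.3 kN, N_AB = 55.56 kN.
A_AB = 282.1 mm².
σ_AB = N_AB/A_AB = 55560/282.1 = 196.9 MPa.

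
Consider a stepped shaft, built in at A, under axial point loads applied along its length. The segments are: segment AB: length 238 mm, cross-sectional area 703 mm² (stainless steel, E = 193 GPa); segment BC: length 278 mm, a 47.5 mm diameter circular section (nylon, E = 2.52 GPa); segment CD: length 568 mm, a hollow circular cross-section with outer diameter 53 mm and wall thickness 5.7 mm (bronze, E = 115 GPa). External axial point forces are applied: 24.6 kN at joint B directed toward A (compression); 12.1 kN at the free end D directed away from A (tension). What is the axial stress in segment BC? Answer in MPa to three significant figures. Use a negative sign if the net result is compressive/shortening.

6.83 MPa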